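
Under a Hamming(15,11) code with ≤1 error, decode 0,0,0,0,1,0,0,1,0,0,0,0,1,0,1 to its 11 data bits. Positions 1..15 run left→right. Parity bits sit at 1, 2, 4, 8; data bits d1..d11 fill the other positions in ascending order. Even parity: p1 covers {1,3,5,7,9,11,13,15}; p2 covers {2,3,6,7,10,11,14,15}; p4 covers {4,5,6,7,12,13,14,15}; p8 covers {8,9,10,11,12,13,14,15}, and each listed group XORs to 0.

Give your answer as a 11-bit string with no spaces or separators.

01000000100

s1 (pos 1,3,5,7,9,11,13,15): 0⊕0⊕1⊕0⊕0⊕0⊕1⊕1 = 1
s2 (pos 2,3,6,7,10,11,14,15): 0⊕0⊕0⊕0⊕0⊕0⊕0⊕1 = 1
s4 (pos 4,5,6,7,12,13,14,15): 0⊕1⊕0⊕0⊕0⊕1⊕0⊕1 = 1
s8 (pos 8,9,10,11,12,13,14,15): 1⊕0⊕0⊕0⊕0⊕1⊕0⊕1 = 1
Syndrome s8…s1 = 1111 → error at position 15.
Flip position 15: 000010010000101 → 000010010000100
Read data bits from positions 3,5,6,7,9,10,11,12,13,14,15: 01000000100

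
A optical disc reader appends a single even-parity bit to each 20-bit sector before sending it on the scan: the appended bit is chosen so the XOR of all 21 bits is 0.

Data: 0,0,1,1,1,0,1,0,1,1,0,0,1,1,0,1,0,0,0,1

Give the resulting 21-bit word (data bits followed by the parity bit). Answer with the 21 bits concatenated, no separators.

XOR of the 20 data bits: 0⊕0⊕1⊕1⊕1⊕0⊕1⊕0⊕1⊕1⊕0⊕0⊕1⊕1⊕0⊕1⊕0⊕0⊕0⊕1 = 0
Parity bit = 0 (so all 21 bits XOR to 0).

001110101100110100010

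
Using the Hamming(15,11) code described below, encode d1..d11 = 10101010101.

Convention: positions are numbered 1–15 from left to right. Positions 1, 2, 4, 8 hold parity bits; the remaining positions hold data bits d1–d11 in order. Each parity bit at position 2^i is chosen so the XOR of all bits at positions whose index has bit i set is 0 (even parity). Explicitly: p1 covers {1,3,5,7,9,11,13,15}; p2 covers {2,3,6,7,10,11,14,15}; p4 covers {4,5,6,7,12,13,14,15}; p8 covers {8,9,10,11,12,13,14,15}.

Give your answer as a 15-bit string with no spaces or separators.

101101001010101

Place data at non-parity positions: p1 p2 1 p4 0 1 0 p8 1 0 1 0 1 0 1
p1 (pos 1,3,5,7,9,11,13,15): XOR of data positions = 1⊕0⊕0⊕1⊕1⊕1⊕1 = 1
p2 (pos 2,3,6,7,10,11,14,15): XOR of data positions = 1⊕1⊕0⊕0⊕1⊕0⊕1 = 0
p4 (pos 4,5,6,7,12,13,14,15): XOR of data positions = 0⊕1⊕0⊕0⊕1⊕0⊕1 = 1
p8 (pos 8,9,10,11,12,13,14,15): XOR of data positions = 1⊕0⊕1⊕0⊕1⊕0⊕1 = 0
Codeword: 101101001010101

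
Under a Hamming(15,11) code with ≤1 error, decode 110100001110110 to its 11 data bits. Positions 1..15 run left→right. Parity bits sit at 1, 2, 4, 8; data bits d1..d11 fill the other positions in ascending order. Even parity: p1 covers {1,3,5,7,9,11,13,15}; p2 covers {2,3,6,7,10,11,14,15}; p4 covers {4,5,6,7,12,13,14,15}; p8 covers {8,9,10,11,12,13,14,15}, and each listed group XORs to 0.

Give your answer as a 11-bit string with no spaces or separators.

00001111110

s1 (pos 1,3,5,7,9,11,13,15): 1⊕0⊕0⊕0⊕1⊕1⊕1⊕0 = 0
s2 (pos 2,3,6,7,10,11,14,15): 1⊕0⊕0⊕0⊕1⊕1⊕1⊕0 = 0
s4 (pos 4,5,6,7,12,13,14,15): 1⊕0⊕0⊕0⊕0⊕1⊕1⊕0 = 1
s8 (pos 8,9,10,11,12,13,14,15): 0⊕1⊕1⊕1⊕0⊕1⊕1⊕0 = 1
Syndrome s8…s1 = 1100 → error at position 12.
Flip position 12: 110100001110110 → 110100001111110
Read data bits from positions 3,5,6,7,9,10,11,12,13,14,15: 00001111110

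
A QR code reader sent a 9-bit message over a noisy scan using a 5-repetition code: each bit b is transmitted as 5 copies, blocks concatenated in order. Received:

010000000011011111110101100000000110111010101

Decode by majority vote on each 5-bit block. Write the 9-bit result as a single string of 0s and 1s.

Block 1 (01000): 1 one → 0
Block 2 (00000): 0 ones → 0
Block 3 (11011): 4 ones → 1
Block 4 (11111): 5 ones → 1
Block 5 (01011): 3 ones → 1
Block 6 (00000): 0 ones → 0
Block 7 (00011): 2 ones → 0
Block 8 (01110): 3 ones → 1
Block 9 (10101): 3 ones → 1

001110011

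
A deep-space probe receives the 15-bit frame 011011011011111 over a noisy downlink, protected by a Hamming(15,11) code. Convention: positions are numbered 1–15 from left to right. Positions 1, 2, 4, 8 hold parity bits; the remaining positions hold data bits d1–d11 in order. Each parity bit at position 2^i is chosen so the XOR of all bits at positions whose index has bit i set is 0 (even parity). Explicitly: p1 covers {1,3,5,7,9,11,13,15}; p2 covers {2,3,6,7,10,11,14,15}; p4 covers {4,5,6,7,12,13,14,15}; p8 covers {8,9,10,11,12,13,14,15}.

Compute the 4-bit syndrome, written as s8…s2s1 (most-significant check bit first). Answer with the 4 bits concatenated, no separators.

1000

s1 (pos 1,3,5,7,9,11,13,15): 0⊕1⊕1⊕0⊕1⊕1⊕1⊕1 = 0
s2 (pos 2,3,6,7,10,11,14,15): 1⊕1⊕1⊕0⊕0⊕1⊕1⊕1 = 0
s4 (pos 4,5,6,7,12,13,14,15): 0⊕1⊕1⊕0⊕1⊕1⊕1⊕1 = 0
s8 (pos 8,9,10,11,12,13,14,15): 1⊕1⊕0⊕1⊕1⊕1⊕1⊕1 = 1
Syndrome s8…s1 = 1000 → error at position 8.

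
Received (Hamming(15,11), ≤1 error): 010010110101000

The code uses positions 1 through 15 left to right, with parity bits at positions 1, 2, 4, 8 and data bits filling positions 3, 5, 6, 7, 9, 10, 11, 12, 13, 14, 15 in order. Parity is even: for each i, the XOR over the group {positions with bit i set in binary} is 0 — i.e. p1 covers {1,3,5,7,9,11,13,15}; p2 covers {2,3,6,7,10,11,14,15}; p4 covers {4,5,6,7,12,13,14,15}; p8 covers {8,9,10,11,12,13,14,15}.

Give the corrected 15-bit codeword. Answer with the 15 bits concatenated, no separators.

010010110101010

s1 (pos 1,3,5,7,9,11,13,15): 0⊕0⊕1⊕1⊕0⊕0⊕0⊕0 = 0
s2 (pos 2,3,6,7,10,11,14,15): 1⊕0⊕0⊕1⊕1⊕0⊕0⊕0 = 1
s4 (pos 4,5,6,7,12,13,14,15): 0⊕1⊕0⊕1⊕1⊕0⊕0⊕0 = 1
s8 (pos 8,9,10,11,12,13,14,15): 1⊕0⊕1⊕0⊕1⊕0⊕0⊕0 = 1
Syndrome s8…s1 = 1110 → error at position 14.
Flip position 14: 010010110101000 → 010010110101010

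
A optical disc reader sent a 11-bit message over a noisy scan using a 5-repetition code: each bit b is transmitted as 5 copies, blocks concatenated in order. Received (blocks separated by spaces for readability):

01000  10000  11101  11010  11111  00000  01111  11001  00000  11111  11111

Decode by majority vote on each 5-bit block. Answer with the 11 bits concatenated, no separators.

00111011011

Block 1 (01000): 1 one → 0
Block 2 (10000): 1 one → 0
Block 3 (11101): 4 ones → 1
Block 4 (11010): 3 ones → 1
Block 5 (11111): 5 ones → 1
Block 6 (00000): 0 ones → 0
Block 7 (01111): 4 ones → 1
Block 8 (11001): 3 ones → 1
Block 9 (00000): 0 ones → 0
Block 10 (11111): 5 ones → 1
Block 11 (11111): 5 ones → 1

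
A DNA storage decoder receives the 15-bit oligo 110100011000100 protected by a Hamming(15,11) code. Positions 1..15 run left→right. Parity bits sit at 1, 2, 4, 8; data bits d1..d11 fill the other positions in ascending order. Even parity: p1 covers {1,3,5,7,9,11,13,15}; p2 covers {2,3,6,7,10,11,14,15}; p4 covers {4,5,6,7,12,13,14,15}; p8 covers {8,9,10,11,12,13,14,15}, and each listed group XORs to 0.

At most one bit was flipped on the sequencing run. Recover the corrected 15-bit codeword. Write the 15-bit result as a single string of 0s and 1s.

s1 (pos 1,3,5,7,9,11,13,15): 1⊕0⊕0⊕0⊕1⊕0⊕1⊕0 = 1
s2 (pos 2,3,6,7,10,11,14,15): 1⊕0⊕0⊕0⊕0⊕0⊕0⊕0 = 1
s4 (pos 4,5,6,7,12,13,14,15): 1⊕0⊕0⊕0⊕0⊕1⊕0⊕0 = 0
s8 (pos 8,9,10,11,12,13,14,15): 1⊕1⊕0⊕0⊕0⊕1⊕0⊕0 = 1
Syndrome s8…s1 = 1011 → error at position 11.
Flip position 11: 110100011000100 → 110100011010100

110100011010100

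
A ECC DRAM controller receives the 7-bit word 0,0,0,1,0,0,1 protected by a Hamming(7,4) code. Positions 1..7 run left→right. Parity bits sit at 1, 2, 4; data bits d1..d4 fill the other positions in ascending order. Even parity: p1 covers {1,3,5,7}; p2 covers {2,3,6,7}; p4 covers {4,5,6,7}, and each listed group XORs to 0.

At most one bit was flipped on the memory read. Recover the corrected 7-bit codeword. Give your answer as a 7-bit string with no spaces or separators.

s1 (pos 1,3,5,7): 0⊕0⊕0⊕1 = 1
s2 (pos 2,3,6,7): 0⊕0⊕0⊕1 = 1
s4 (pos 4,5,6,7): 1⊕0⊕0⊕1 = 0
Syndrome s4…s1 = 011 → error at position 3.
Flip position 3: 0001001 → 0011001

0011001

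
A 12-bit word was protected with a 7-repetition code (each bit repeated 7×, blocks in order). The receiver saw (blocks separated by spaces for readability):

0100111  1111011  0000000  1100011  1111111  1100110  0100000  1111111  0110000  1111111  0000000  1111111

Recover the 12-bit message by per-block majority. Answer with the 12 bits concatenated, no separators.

110111010101

Block 1 (0100111): 4 ones → 1
Block 2 (1111011): 6 ones → 1
Block 3 (0000000): 0 ones → 0
Block 4 (1100011): 4 ones → 1
Block 5 (1111111): 7 ones → 1
Block 6 (1100110): 4 ones → 1
Block 7 (0100000): 1 one → 0
Block 8 (1111111): 7 ones → 1
Block 9 (0110000): 2 ones → 0
Block 10 (1111111): 7 ones → 1
Block 11 (0000000): 0 ones → 0
Block 12 (1111111): 7 ones → 1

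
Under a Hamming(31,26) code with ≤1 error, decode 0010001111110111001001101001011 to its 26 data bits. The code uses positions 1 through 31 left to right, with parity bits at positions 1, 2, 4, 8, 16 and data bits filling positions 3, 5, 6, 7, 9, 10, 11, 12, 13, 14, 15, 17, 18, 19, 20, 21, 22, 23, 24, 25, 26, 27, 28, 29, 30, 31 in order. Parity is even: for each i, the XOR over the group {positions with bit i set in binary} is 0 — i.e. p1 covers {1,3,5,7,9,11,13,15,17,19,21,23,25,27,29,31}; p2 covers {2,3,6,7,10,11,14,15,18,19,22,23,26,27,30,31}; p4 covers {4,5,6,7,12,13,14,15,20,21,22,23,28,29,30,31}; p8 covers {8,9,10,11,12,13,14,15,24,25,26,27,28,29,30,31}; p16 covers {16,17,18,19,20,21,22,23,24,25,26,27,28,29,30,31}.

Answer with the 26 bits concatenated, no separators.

10011111010001001101001011

s1 (pos 1,3,5,7,9,11,13,15,17,19,21,23,25,27,29,31): 0⊕1⊕0⊕1⊕1⊕1⊕0⊕1⊕0⊕1⊕0⊕1⊕1⊕0⊕0⊕1 = 1
s2 (pos 2,3,6,7,10,11,14,15,18,19,22,23,26,27,30,31): 0⊕1⊕0⊕1⊕1⊕1⊕1⊕1⊕0⊕1⊕1⊕1⊕0⊕0⊕1⊕1 = 1
s4 (pos 4,5,6,7,12,13,14,15,20,21,22,23,28,29,30,31): 0⊕0⊕0⊕1⊕1⊕0⊕1⊕1⊕0⊕0⊕1⊕1⊕1⊕0⊕1⊕1 = 1
s8 (pos 8,9,10,11,12,13,14,15,24,25,26,27,28,29,30,31): 1⊕1⊕1⊕1⊕1⊕0⊕1⊕1⊕0⊕1⊕0⊕0⊕1⊕0⊕1⊕1 = 1
s16 (pos 16,17,18,19,20,21,22,23,24,25,26,27,28,29,30,31): 1⊕0⊕0⊕1⊕0⊕0⊕1⊕1⊕0⊕1⊕0⊕0⊕1⊕0⊕1⊕1 = 0
Syndrome s16…s1 = 01111 → error at position 15.
Flip position 15: 0010001111110111001001101001011 → 0010001111110101001001101001011
Read data bits from positions 3,5,6,7,9,10,11,12,13,14,15,17,18,19,20,21,22,23,24,25,26,27,28,29,30,31: 10011111010001001101001011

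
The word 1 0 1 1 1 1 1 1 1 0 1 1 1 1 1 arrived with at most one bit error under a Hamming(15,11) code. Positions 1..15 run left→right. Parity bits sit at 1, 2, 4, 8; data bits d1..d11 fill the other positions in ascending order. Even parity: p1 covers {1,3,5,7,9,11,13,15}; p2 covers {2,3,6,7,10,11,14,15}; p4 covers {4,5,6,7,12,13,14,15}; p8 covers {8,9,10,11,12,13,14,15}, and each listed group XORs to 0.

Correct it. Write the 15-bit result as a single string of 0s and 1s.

101111101011111

s1 (pos 1,3,5,7,9,11,13,15): 1⊕1⊕1⊕1⊕1⊕1⊕1⊕1 = 0
s2 (pos 2,3,6,7,10,11,14,15): 0⊕1⊕1⊕1⊕0⊕1⊕1⊕1 = 0
s4 (pos 4,5,6,7,12,13,14,15): 1⊕1⊕1⊕1⊕1⊕1⊕1⊕1 = 0
s8 (pos 8,9,10,11,12,13,14,15): 1⊕1⊕0⊕1⊕1⊕1⊕1⊕1 = 1
Syndrome s8…s1 = 1000 → error at position 8.
Flip position 8: 101111111011111 → 101111101011111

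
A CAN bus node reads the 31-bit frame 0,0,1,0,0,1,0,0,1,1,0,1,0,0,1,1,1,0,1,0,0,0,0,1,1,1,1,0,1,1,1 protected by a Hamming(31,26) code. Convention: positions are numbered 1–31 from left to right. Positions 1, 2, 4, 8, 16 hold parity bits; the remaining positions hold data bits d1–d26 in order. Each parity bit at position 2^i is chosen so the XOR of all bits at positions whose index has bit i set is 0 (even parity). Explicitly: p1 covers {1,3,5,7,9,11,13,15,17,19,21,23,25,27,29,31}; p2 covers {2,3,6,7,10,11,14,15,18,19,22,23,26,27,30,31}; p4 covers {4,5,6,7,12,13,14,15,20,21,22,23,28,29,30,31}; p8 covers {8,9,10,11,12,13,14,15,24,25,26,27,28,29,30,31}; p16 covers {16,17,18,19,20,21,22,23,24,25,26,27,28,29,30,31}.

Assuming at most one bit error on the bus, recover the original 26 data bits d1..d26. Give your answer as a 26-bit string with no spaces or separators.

s1 (pos 1,3,5,7,9,11,13,15,17,19,21,23,25,27,29,31): 0⊕1⊕0⊕0⊕1⊕0⊕0⊕1⊕1⊕1⊕0⊕0⊕1⊕1⊕1⊕1 = 1
s2 (pos 2,3,6,7,10,11,14,15,18,19,22,23,26,27,30,31): 0⊕1⊕1⊕0⊕1⊕0⊕0⊕1⊕0⊕1⊕0⊕0⊕1⊕1⊕1⊕1 = 1
s4 (pos 4,5,6,7,12,13,14,15,20,21,22,23,28,29,30,31): 0⊕0⊕1⊕0⊕1⊕0⊕0⊕1⊕0⊕0⊕0⊕0⊕0⊕1⊕1⊕1 = 0
s8 (pos 8,9,10,11,12,13,14,15,24,25,26,27,28,29,30,31): 0⊕1⊕1⊕0⊕1⊕0⊕0⊕1⊕1⊕1⊕1⊕1⊕0⊕1⊕1⊕1 = 1
s16 (pos 16,17,18,19,20,21,22,23,24,25,26,27,28,29,30,31): 1⊕1⊕0⊕1⊕0⊕0⊕0⊕0⊕1⊕1⊕1⊕1⊕0⊕1⊕1⊕1 = 0
Syndrome s16…s1 = 01011 → error at position 11.
Flip position 11: 0010010011010011101000011110111 → 0010010011110011101000011110111
Read data bits from positions 3,5,6,7,9,10,11,12,13,14,15,17,18,19,20,21,22,23,24,25,26,27,28,29,30,31: 10101111001101000011110111

10101111001101000011110111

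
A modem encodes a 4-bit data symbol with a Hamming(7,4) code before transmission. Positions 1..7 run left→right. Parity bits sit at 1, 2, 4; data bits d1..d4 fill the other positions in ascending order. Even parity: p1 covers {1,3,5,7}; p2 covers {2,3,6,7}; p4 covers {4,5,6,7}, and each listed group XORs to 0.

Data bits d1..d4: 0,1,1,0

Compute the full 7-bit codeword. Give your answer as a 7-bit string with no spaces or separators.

Place data at non-parity positions: p1 p2 0 p4 1 1 0
p1 (pos 1,3,5,7): XOR of data positions = 0⊕1⊕0 = 1
p2 (pos 2,3,6,7): XOR of data positions = 0⊕1⊕0 = 1
p4 (pos 4,5,6,7): XOR of data positions = 1⊕1⊕0 = 0
Codeword: 1100110

1100110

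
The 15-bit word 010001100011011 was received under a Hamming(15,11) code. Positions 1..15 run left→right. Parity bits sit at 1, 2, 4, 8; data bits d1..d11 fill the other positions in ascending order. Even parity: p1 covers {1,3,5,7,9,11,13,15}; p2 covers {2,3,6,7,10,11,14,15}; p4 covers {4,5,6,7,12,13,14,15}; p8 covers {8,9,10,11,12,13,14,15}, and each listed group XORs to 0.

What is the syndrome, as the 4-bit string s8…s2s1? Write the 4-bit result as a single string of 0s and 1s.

s1 (pos 1,3,5,7,9,11,13,15): 0⊕0⊕0⊕1⊕0⊕1⊕0⊕1 = 1
s2 (pos 2,3,6,7,10,11,14,15): 1⊕0⊕1⊕1⊕0⊕1⊕1⊕1 = 0
s4 (pos 4,5,6,7,12,13,14,15): 0⊕0⊕1⊕1⊕1⊕0⊕1⊕1 = 1
s8 (pos 8,9,10,11,12,13,14,15): 0⊕0⊕0⊕1⊕1⊕0⊕1⊕1 = 0
Syndrome s8…s1 = 0101 → error at position 5.

0101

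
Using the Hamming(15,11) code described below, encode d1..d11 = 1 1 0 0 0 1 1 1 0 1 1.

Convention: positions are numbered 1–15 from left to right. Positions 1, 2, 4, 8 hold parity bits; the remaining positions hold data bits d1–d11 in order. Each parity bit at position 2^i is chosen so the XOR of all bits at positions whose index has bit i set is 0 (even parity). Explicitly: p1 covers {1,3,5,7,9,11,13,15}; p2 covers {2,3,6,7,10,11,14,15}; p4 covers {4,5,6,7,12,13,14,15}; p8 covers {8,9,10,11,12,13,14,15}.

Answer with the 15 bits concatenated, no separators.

011010010111011

Place data at non-parity positions: p1 p2 1 p4 1 0 0 p8 0 1 1 1 0 1 1
p1 (pos 1,3,5,7,9,11,13,15): XOR of data positions = 1⊕1⊕0⊕0⊕1⊕0⊕1 = 0
p2 (pos 2,3,6,7,10,11,14,15): XOR of data positions = 1⊕0⊕0⊕1⊕1⊕1⊕1 = 1
p4 (pos 4,5,6,7,12,13,14,15): XOR of data positions = 1⊕0⊕0⊕1⊕0⊕1⊕1 = 0
p8 (pos 8,9,10,11,12,13,14,15): XOR of data positions = 0⊕1⊕1⊕1⊕0⊕1⊕1 = 1
Codeword: 011010010111011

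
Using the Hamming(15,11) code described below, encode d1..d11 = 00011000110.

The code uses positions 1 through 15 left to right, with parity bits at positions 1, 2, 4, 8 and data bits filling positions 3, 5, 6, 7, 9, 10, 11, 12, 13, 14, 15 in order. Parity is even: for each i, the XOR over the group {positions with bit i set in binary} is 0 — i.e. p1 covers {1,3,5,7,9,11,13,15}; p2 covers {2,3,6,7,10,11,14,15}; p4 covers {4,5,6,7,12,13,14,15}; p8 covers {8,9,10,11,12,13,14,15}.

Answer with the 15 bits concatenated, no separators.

100100111000110

Place data at non-parity positions: p1 p2 0 p4 0 0 1 p8 1 0 0 0 1 1 0
p1 (pos 1,3,5,7,9,11,13,15): XOR of data positions = 0⊕0⊕1⊕1⊕0⊕1⊕0 = 1
p2 (pos 2,3,6,7,10,11,14,15): XOR of data positions = 0⊕0⊕1⊕0⊕0⊕1⊕0 = 0
p4 (pos 4,5,6,7,12,13,14,15): XOR of data positions = 0⊕0⊕1⊕0⊕1⊕1⊕0 = 1
p8 (pos 8,9,10,11,12,13,14,15): XOR of data positions = 1⊕0⊕0⊕0⊕1⊕1⊕0 = 1
Codeword: 100100111000110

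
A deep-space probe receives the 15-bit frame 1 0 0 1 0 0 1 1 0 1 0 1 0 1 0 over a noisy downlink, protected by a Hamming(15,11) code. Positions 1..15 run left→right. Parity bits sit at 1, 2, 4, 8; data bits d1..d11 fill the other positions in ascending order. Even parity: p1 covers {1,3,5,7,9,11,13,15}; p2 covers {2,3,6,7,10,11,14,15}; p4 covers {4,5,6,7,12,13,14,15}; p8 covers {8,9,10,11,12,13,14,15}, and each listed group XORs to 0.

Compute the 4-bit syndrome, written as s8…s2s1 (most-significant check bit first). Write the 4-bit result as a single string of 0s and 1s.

0010

s1 (pos 1,3,5,7,9,11,13,15): 1⊕0⊕0⊕1⊕0⊕0⊕0⊕0 = 0
s2 (pos 2,3,6,7,10,11,14,15): 0⊕0⊕0⊕1⊕1⊕0⊕1⊕0 = 1
s4 (pos 4,5,6,7,12,13,14,15): 1⊕0⊕0⊕1⊕1⊕0⊕1⊕0 = 0
s8 (pos 8,9,10,11,12,13,14,15): 1⊕0⊕1⊕0⊕1⊕0⊕1⊕0 = 0
Syndrome s8…s1 = 0010 → error at position 2.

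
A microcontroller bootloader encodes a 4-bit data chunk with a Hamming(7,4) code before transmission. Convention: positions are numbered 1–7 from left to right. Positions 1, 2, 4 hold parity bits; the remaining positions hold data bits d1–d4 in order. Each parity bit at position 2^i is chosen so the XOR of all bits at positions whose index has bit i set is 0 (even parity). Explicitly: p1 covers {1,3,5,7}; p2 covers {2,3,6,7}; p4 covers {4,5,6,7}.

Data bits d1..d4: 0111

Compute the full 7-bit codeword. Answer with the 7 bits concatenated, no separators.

0001111

Place data at non-parity positions: p1 p2 0 p4 1 1 1
p1 (pos 1,3,5,7): XOR of data positions = 0⊕1⊕1 = 0
p2 (pos 2,3,6,7): XOR of data positions = 0⊕1⊕1 = 0
p4 (pos 4,5,6,7): XOR of data positions = 1⊕1⊕1 = 1
Codeword: 0001111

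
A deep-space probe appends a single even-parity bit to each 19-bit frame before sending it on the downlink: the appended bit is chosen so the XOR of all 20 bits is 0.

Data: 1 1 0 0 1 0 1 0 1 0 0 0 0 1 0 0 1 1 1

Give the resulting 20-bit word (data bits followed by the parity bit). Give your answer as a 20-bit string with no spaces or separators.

XOR of the 19 data bits: 1⊕1⊕0⊕0⊕1⊕0⊕1⊕0⊕1⊕0⊕0⊕0⊕0⊕1⊕0⊕0⊕1⊕1⊕1 = 1
Parity bit = 1 (so all 20 bits XOR to 0).

11001010100001001111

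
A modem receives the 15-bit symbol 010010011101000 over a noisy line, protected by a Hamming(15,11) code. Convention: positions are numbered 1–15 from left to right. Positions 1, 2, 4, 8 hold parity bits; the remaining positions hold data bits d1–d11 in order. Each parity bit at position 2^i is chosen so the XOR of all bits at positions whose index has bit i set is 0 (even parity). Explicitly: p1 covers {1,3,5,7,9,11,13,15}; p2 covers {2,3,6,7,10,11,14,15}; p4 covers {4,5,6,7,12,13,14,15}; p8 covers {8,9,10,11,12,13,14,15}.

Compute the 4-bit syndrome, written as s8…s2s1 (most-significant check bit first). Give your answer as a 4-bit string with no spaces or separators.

s1 (pos 1,3,5,7,9,11,13,15): 0⊕0⊕1⊕0⊕1⊕0⊕0⊕0 = 0
s2 (pos 2,3,6,7,10,11,14,15): 1⊕0⊕0⊕0⊕1⊕0⊕0⊕0 = 0
s4 (pos 4,5,6,7,12,13,14,15): 0⊕1⊕0⊕0⊕1⊕0⊕0⊕0 = 0
s8 (pos 8,9,10,11,12,13,14,15): 1⊕1⊕1⊕0⊕1⊕0⊕0⊕0 = 0
Syndrome s8…s1 = 0000 → no error.

0000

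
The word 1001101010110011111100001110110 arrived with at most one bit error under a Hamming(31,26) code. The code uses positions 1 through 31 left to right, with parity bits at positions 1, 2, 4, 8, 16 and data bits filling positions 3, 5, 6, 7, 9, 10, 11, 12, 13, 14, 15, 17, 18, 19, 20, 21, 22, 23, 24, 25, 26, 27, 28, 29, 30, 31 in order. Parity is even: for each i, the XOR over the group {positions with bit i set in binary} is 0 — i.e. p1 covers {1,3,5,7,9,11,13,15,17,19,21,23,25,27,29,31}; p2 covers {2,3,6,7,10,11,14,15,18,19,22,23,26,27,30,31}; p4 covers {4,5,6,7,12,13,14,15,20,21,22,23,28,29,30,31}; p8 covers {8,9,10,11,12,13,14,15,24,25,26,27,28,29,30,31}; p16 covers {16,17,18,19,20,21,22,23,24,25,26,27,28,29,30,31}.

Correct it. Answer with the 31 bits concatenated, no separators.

s1 (pos 1,3,5,7,9,11,13,15,17,19,21,23,25,27,29,31): 1⊕0⊕1⊕1⊕1⊕1⊕0⊕1⊕1⊕1⊕0⊕0⊕1⊕1⊕1⊕0 = 1
s2 (pos 2,3,6,7,10,11,14,15,18,19,22,23,26,27,30,31): 0⊕0⊕0⊕1⊕0⊕1⊕0⊕1⊕1⊕1⊕0⊕0⊕1⊕1⊕1⊕0 = 0
s4 (pos 4,5,6,7,12,13,14,15,20,21,22,23,28,29,30,31): 1⊕1⊕0⊕1⊕1⊕0⊕0⊕1⊕1⊕0⊕0⊕0⊕0⊕1⊕1⊕0 = 0
s8 (pos 8,9,10,11,12,13,14,15,24,25,26,27,28,29,30,31): 0⊕1⊕0⊕1⊕1⊕0⊕0⊕1⊕0⊕1⊕1⊕1⊕0⊕1⊕1⊕0 = 1
s16 (pos 16,17,18,19,20,21,22,23,24,25,26,27,28,29,30,31): 1⊕1⊕1⊕1⊕1⊕0⊕0⊕0⊕0⊕1⊕1⊕1⊕0⊕1⊕1⊕0 = 0
Syndrome s16…s1 = 01001 → error at position 9.
Flip position 9: 1001101010110011111100001110110 → 1001101000110011111100001110110

1001101000110011111100001110110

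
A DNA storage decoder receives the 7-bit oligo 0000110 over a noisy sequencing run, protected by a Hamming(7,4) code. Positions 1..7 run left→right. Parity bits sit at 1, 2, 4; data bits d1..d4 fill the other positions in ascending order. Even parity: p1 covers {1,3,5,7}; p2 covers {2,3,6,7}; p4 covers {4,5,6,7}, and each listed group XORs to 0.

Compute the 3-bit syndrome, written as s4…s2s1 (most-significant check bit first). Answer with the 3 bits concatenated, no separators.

s1 (pos 1,3,5,7): 0⊕0⊕1⊕0 = 1
s2 (pos 2,3,6,7): 0⊕0⊕1⊕0 = 1
s4 (pos 4,5,6,7): 0⊕1⊕1⊕0 = 0
Syndrome s4…s1 = 011 → error at position 3.

011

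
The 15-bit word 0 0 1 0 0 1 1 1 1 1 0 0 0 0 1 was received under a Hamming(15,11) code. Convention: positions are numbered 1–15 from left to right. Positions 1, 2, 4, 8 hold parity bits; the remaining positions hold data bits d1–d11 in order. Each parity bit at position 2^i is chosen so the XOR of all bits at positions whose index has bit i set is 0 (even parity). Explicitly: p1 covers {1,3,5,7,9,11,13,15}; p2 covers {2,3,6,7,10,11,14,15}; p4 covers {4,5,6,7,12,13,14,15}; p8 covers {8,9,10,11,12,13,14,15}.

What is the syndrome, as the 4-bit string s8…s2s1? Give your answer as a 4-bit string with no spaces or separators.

0110

s1 (pos 1,3,5,7,9,11,13,15): 0⊕1⊕0⊕1⊕1⊕0⊕0⊕1 = 0
s2 (pos 2,3,6,7,10,11,14,15): 0⊕1⊕1⊕1⊕1⊕0⊕0⊕1 = 1
s4 (pos 4,5,6,7,12,13,14,15): 0⊕0⊕1⊕1⊕0⊕0⊕0⊕1 = 1
s8 (pos 8,9,10,11,12,13,14,15): 1⊕1⊕1⊕0⊕0⊕0⊕0⊕1 = 0
Syndrome s8…s1 = 0110 → error at position 6.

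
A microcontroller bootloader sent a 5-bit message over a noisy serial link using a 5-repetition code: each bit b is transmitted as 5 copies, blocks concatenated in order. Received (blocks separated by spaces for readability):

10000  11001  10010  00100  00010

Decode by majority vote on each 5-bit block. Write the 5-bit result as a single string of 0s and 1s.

01000

Block 1 (10000): 1 one → 0
Block 2 (11001): 3 ones → 1
Block 3 (10010): 2 ones → 0
Block 4 (00100): 1 one → 0
Block 5 (00010): 1 one → 0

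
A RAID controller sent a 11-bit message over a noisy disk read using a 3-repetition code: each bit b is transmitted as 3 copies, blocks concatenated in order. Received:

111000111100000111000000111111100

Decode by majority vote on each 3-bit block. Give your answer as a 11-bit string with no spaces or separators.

Block 1 (111): 3 ones → 1
Block 2 (000): 0 ones → 0
Block 3 (111): 3 ones → 1
Block 4 (100): 1 one → 0
Block 5 (000): 0 ones → 0
Block 6 (111): 3 ones → 1
Block 7 (000): 0 ones → 0
Block 8 (000): 0 ones → 0
Block 9 (111): 3 ones → 1
Block 10 (111): 3 ones → 1
Block 11 (100): 1 one → 0

10100100110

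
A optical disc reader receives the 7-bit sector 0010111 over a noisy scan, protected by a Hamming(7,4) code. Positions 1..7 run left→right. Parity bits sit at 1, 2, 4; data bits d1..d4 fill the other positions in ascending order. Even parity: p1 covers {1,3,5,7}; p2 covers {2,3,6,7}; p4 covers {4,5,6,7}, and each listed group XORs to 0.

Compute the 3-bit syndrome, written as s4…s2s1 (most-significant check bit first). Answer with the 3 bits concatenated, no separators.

111

s1 (pos 1,3,5,7): 0⊕1⊕1⊕1 = 1
s2 (pos 2,3,6,7): 0⊕1⊕1⊕1 = 1
s4 (pos 4,5,6,7): 0⊕1⊕1⊕1 = 1
Syndrome s4…s1 = 111 → error at position 7.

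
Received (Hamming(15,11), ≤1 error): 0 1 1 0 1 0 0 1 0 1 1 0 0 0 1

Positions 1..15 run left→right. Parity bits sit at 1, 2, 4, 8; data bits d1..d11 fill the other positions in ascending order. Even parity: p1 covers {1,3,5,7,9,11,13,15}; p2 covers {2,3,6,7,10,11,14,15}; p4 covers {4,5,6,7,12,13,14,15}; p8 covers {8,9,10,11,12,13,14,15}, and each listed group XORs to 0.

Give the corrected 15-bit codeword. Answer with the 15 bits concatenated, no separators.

001010010110001

s1 (pos 1,3,5,7,9,11,13,15): 0⊕1⊕1⊕0⊕0⊕1⊕0⊕1 = 0
s2 (pos 2,3,6,7,10,11,14,15): 1⊕1⊕0⊕0⊕1⊕1⊕0⊕1 = 1
s4 (pos 4,5,6,7,12,13,14,15): 0⊕1⊕0⊕0⊕0⊕0⊕0⊕1 = 0
s8 (pos 8,9,10,11,12,13,14,15): 1⊕0⊕1⊕1⊕0⊕0⊕0⊕1 = 0
Syndrome s8…s1 = 0010 → error at position 2.
Flip position 2: 011010010110001 → 001010010110001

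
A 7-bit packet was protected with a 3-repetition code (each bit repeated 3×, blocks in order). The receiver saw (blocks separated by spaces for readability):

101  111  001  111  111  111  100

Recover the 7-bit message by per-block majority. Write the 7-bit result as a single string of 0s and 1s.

1101110

Block 1 (101): 2 ones → 1
Block 2 (111): 3 ones → 1
Block 3 (001): 1 one → 0
Block 4 (111): 3 ones → 1
Block 5 (111): 3 ones → 1
Block 6 (111): 3 ones → 1
Block 7 (100): 1 one → 0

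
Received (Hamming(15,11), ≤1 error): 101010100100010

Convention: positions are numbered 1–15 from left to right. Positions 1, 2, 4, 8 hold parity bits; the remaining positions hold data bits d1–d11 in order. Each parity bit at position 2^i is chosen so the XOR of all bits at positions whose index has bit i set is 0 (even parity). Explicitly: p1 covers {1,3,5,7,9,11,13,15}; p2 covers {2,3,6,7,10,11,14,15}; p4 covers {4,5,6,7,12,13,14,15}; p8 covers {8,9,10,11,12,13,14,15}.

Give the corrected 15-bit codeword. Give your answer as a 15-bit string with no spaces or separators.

s1 (pos 1,3,5,7,9,11,13,15): 1⊕1⊕1⊕1⊕0⊕0⊕0⊕0 = 0
s2 (pos 2,3,6,7,10,11,14,15): 0⊕1⊕0⊕1⊕1⊕0⊕1⊕0 = 0
s4 (pos 4,5,6,7,12,13,14,15): 0⊕1⊕0⊕1⊕0⊕0⊕1⊕0 = 1
s8 (pos 8,9,10,11,12,13,14,15): 0⊕0⊕1⊕0⊕0⊕0⊕1⊕0 = 0
Syndrome s8…s1 = 0100 → error at position 4.
Flip position 4: 101010100100010 → 101110100100010

101110100100010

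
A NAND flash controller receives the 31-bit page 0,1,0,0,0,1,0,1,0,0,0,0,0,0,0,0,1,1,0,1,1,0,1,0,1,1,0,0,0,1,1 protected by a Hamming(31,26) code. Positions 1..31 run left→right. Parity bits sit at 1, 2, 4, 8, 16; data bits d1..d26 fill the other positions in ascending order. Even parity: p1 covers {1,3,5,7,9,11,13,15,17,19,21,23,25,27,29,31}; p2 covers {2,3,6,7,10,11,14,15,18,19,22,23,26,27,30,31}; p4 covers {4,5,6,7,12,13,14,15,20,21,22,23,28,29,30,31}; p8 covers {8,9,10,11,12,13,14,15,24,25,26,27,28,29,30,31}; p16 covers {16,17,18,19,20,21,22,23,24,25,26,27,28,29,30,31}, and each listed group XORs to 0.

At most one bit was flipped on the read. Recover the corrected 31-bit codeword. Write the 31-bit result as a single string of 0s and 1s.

0100010100000000110110101110011

s1 (pos 1,3,5,7,9,11,13,15,17,19,21,23,25,27,29,31): 0⊕0⊕0⊕0⊕0⊕0⊕0⊕0⊕1⊕0⊕1⊕1⊕1⊕0⊕0⊕1 = 1
s2 (pos 2,3,6,7,10,11,14,15,18,19,22,23,26,27,30,31): 1⊕0⊕1⊕0⊕0⊕0⊕0⊕0⊕1⊕0⊕0⊕1⊕1⊕0⊕1⊕1 = 1
s4 (pos 4,5,6,7,12,13,14,15,20,21,22,23,28,29,30,31): 0⊕0⊕1⊕0⊕0⊕0⊕0⊕0⊕1⊕1⊕0⊕1⊕0⊕0⊕1⊕1 = 0
s8 (pos 8,9,10,11,12,13,14,15,24,25,26,27,28,29,30,31): 1⊕0⊕0⊕0⊕0⊕0⊕0⊕0⊕0⊕1⊕1⊕0⊕0⊕0⊕1⊕1 = 1
s16 (pos 16,17,18,19,20,21,22,23,24,25,26,27,28,29,30,31): 0⊕1⊕1⊕0⊕1⊕1⊕0⊕1⊕0⊕1⊕1⊕0⊕0⊕0⊕1⊕1 = 1
Syndrome s16…s1 = 11011 → error at position 27.
Flip position 27: 0100010100000000110110101100011 → 0100010100000000110110101110011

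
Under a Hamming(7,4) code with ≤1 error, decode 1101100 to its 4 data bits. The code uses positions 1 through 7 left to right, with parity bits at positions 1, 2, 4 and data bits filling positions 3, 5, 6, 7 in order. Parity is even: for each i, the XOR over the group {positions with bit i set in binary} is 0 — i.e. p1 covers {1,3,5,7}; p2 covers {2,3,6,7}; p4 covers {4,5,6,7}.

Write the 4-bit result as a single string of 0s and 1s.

s1 (pos 1,3,5,7): 1⊕0⊕1⊕0 = 0
s2 (pos 2,3,6,7): 1⊕0⊕0⊕0 = 1
s4 (pos 4,5,6,7): 1⊕1⊕0⊕0 = 0
Syndrome s4…s1 = 010 → error at position 2.
Flip position 2: 1101100 → 1001100
Read data bits from positions 3,5,6,7: 0100

0100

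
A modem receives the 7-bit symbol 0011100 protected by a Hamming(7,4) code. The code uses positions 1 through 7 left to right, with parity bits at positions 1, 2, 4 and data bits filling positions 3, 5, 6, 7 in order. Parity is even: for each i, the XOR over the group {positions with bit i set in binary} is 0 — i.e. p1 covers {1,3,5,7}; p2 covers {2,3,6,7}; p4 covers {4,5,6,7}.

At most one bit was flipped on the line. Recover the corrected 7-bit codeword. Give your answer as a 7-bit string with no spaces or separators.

s1 (pos 1,3,5,7): 0⊕1⊕1⊕0 = 0
s2 (pos 2,3,6,7): 0⊕1⊕0⊕0 = 1
s4 (pos 4,5,6,7): 1⊕1⊕0⊕0 = 0
Syndrome s4…s1 = 010 → error at position 2.
Flip position 2: 0011100 → 0111100

0111100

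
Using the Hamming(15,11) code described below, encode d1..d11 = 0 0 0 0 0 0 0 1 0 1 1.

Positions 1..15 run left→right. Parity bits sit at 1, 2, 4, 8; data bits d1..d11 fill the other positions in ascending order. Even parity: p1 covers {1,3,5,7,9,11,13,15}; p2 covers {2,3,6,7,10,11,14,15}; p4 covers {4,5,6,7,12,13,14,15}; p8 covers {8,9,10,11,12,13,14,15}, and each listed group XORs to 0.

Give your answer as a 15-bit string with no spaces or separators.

Place data at non-parity positions: p1 p2 0 p4 0 0 0 p8 0 0 0 1 0 1 1
p1 (pos 1,3,5,7,9,11,13,15): XOR of data positions = 0⊕0⊕0⊕0⊕0⊕0⊕1 = 1
p2 (pos 2,3,6,7,10,11,14,15): XOR of data positions = 0⊕0⊕0⊕0⊕0⊕1⊕1 = 0
p4 (pos 4,5,6,7,12,13,14,15): XOR of data positions = 0⊕0⊕0⊕1⊕0⊕1⊕1 = 1
p8 (pos 8,9,10,11,12,13,14,15): XOR of data positions = 0⊕0⊕0⊕1⊕0⊕1⊕1 = 1
Codeword: 100100010001011

100100010001011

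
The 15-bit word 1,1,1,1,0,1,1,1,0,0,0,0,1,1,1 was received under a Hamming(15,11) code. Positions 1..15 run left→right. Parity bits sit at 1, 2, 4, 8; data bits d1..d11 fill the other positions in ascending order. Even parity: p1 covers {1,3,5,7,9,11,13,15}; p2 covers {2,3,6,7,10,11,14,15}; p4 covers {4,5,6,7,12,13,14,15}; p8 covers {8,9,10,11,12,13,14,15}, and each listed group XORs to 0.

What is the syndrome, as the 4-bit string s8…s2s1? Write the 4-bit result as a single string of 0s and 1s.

s1 (pos 1,3,5,7,9,11,13,15): 1⊕1⊕0⊕1⊕0⊕0⊕1⊕1 = 1
s2 (pos 2,3,6,7,10,11,14,15): 1⊕1⊕1⊕1⊕0⊕0⊕1⊕1 = 0
s4 (pos 4,5,6,7,12,13,14,15): 1⊕0⊕1⊕1⊕0⊕1⊕1⊕1 = 0
s8 (pos 8,9,10,11,12,13,14,15): 1⊕0⊕0⊕0⊕0⊕1⊕1⊕1 = 0
Syndrome s8…s1 = 0001 → error at position 1.

0001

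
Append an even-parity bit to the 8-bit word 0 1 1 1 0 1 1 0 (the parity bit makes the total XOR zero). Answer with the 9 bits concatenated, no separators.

011101101

XOR of the 8 data bits: 0⊕1⊕1⊕1⊕0⊕1⊕1⊕0 = 1
Parity bit = 1 (so all 9 bits XOR to 0).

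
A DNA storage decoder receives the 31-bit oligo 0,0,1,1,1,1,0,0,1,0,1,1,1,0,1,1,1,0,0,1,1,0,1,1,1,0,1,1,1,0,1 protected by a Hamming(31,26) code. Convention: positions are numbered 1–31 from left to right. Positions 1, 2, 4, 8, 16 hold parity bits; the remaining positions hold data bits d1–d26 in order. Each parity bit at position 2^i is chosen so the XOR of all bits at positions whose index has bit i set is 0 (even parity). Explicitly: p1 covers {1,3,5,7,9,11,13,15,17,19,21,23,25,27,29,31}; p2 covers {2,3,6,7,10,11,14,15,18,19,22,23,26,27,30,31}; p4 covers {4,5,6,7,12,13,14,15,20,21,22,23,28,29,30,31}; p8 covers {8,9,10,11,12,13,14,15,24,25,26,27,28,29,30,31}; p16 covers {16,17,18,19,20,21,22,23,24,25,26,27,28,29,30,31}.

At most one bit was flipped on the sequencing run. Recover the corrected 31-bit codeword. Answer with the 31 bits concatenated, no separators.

0011110010111011100110111001101

s1 (pos 1,3,5,7,9,11,13,15,17,19,21,23,25,27,29,31): 0⊕1⊕1⊕0⊕1⊕1⊕1⊕1⊕1⊕0⊕1⊕1⊕1⊕1⊕1⊕1 = 1
s2 (pos 2,3,6,7,10,11,14,15,18,19,22,23,26,27,30,31): 0⊕1⊕1⊕0⊕0⊕1⊕0⊕1⊕0⊕0⊕0⊕1⊕0⊕1⊕0⊕1 = 1
s4 (pos 4,5,6,7,12,13,14,15,20,21,22,23,28,29,30,31): 1⊕1⊕1⊕0⊕1⊕1⊕0⊕1⊕1⊕1⊕0⊕1⊕1⊕1⊕0⊕1 = 0
s8 (pos 8,9,10,11,12,13,14,15,24,25,26,27,28,29,30,31): 0⊕1⊕0⊕1⊕1⊕1⊕0⊕1⊕1⊕1⊕0⊕1⊕1⊕1⊕0⊕1 = 1
s16 (pos 16,17,18,19,20,21,22,23,24,25,26,27,28,29,30,31): 1⊕1⊕0⊕0⊕1⊕1⊕0⊕1⊕1⊕1⊕0⊕1⊕1⊕1⊕0⊕1 = 1
Syndrome s16…s1 = 11011 → error at position 27.
Flip position 27: 0011110010111011100110111011101 → 0011110010111011100110111001101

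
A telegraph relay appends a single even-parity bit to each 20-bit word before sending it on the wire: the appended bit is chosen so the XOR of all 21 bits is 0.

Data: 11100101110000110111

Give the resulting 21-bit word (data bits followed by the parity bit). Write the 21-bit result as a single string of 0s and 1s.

111001011100001101110

XOR of the 20 data bits: 1⊕1⊕1⊕0⊕0⊕1⊕0⊕1⊕1⊕1⊕0⊕0⊕0⊕0⊕1⊕1⊕0⊕1⊕1⊕1 = 0
Parity bit = 0 (so all 21 bits XOR to 0).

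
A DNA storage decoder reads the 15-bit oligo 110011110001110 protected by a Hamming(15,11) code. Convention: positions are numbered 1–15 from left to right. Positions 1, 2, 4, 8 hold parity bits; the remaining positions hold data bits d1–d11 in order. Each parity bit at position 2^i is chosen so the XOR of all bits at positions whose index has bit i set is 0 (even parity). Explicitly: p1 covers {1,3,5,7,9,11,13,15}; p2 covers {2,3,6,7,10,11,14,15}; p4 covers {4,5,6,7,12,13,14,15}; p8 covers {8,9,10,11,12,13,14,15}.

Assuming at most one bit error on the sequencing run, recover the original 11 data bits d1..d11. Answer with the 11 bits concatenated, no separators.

s1 (pos 1,3,5,7,9,11,13,15): 1⊕0⊕1⊕1⊕0⊕0⊕1⊕0 = 0
s2 (pos 2,3,6,7,10,11,14,15): 1⊕0⊕1⊕1⊕0⊕0⊕1⊕0 = 0
s4 (pos 4,5,6,7,12,13,14,15): 0⊕1⊕1⊕1⊕1⊕1⊕1⊕0 = 0
s8 (pos 8,9,10,11,12,13,14,15): 1⊕0⊕0⊕0⊕1⊕1⊕1⊕0 = 0
Syndrome s8…s1 = 0000 → no error.
Read data bits from positions 3,5,6,7,9,10,11,12,13,14,15: 01110001110

01110001110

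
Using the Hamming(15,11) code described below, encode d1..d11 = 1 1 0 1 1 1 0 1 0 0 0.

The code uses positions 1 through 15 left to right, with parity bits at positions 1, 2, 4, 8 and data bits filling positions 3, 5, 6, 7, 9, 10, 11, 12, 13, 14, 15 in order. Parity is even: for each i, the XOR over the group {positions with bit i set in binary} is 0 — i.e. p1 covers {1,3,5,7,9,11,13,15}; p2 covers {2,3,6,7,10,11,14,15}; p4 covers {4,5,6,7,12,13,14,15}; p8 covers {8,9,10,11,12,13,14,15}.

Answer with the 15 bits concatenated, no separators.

Place data at non-parity positions: p1 p2 1 p4 1 0 1 p8 1 1 0 1 0 0 0
p1 (pos 1,3,5,7,9,11,13,15): XOR of data positions = 1⊕1⊕1⊕1⊕0⊕0⊕0 = 0
p2 (pos 2,3,6,7,10,11,14,15): XOR of data positions = 1⊕0⊕1⊕1⊕0⊕0⊕0 = 1
p4 (pos 4,5,6,7,12,13,14,15): XOR of data positions = 1⊕0⊕1⊕1⊕0⊕0⊕0 = 1
p8 (pos 8,9,10,11,12,13,14,15): XOR of data positions = 1⊕1⊕0⊕1⊕0⊕0⊕0 = 1
Codeword: 011110111101000

011110111101000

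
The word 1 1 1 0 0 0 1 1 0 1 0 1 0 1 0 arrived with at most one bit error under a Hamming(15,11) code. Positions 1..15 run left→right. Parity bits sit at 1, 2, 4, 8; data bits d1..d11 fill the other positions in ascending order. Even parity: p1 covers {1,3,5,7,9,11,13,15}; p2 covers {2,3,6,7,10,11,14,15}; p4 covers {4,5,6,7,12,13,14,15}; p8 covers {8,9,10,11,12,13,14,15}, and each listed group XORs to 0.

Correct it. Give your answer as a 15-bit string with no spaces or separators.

s1 (pos 1,3,5,7,9,11,13,15): 1⊕1⊕0⊕1⊕0⊕0⊕0⊕0 = 1
s2 (pos 2,3,6,7,10,11,14,15): 1⊕1⊕0⊕1⊕1⊕0⊕1⊕0 = 1
s4 (pos 4,5,6,7,12,13,14,15): 0⊕0⊕0⊕1⊕1⊕0⊕1⊕0 = 1
s8 (pos 8,9,10,11,12,13,14,15): 1⊕0⊕1⊕0⊕1⊕0⊕1⊕0 = 0
Syndrome s8…s1 = 0111 → error at position 7.
Flip position 7: 111000110101010 → 111000010101010

111000010101010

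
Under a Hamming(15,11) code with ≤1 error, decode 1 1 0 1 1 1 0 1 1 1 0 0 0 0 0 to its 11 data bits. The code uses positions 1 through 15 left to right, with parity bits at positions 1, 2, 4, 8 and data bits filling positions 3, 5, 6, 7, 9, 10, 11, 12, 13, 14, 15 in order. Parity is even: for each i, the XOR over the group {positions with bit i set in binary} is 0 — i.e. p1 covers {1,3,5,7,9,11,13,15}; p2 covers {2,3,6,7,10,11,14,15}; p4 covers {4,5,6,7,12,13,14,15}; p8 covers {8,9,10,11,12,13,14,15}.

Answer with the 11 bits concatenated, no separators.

s1 (pos 1,3,5,7,9,11,13,15): 1⊕0⊕1⊕0⊕1⊕0⊕0⊕0 = 1
s2 (pos 2,3,6,7,10,11,14,15): 1⊕0⊕1⊕0⊕1⊕0⊕0⊕0 = 1
s4 (pos 4,5,6,7,12,13,14,15): 1⊕1⊕1⊕0⊕0⊕0⊕0⊕0 = 1
s8 (pos 8,9,10,11,12,13,14,15): 1⊕1⊕1⊕0⊕0⊕0⊕0⊕0 = 1
Syndrome s8…s1 = 1111 → error at position 15.
Flip position 15: 110111011100000 → 110111011100001
Read data bits from positions 3,5,6,7,9,10,11,12,13,14,15: 01101100001

01101100001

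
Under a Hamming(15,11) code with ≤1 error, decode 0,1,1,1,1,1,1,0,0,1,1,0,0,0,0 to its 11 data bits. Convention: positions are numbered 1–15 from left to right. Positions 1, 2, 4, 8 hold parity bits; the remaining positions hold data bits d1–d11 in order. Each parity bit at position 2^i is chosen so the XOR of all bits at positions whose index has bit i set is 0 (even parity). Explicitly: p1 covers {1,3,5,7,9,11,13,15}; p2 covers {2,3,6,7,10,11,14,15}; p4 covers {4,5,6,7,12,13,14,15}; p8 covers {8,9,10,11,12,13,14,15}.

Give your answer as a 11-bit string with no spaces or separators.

11110110000

s1 (pos 1,3,5,7,9,11,13,15): 0⊕1⊕1⊕1⊕0⊕1⊕0⊕0 = 0
s2 (pos 2,3,6,7,10,11,14,15): 1⊕1⊕1⊕1⊕1⊕1⊕0⊕0 = 0
s4 (pos 4,5,6,7,12,13,14,15): 1⊕1⊕1⊕1⊕0⊕0⊕0⊕0 = 0
s8 (pos 8,9,10,11,12,13,14,15): 0⊕0⊕1⊕1⊕0⊕0⊕0⊕0 = 0
Syndrome s8…s1 = 0000 → no error.
Read data bits from positions 3,5,6,7,9,10,11,12,13,14,15: 11110110000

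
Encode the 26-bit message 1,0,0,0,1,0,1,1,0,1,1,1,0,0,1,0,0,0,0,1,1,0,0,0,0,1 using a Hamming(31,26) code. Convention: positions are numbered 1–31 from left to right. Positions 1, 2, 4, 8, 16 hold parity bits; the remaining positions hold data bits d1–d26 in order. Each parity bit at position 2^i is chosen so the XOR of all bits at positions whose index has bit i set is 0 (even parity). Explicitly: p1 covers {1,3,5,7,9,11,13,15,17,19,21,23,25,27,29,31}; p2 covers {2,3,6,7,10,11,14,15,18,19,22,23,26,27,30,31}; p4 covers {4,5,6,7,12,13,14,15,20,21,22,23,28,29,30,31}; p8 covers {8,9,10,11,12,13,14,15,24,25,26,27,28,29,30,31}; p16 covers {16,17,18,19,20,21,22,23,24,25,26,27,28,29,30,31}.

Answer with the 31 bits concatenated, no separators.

Place data at non-parity positions: p1 p2 1 p4 0 0 0 p8 1 0 1 1 0 1 1 p16 1 0 0 1 0 0 0 0 1 1 0 0 0 0 1
p1 (pos 1,3,5,7,9,11,13,15,17,19,21,23,25,27,29,31): XOR of data positions = 1⊕0⊕0⊕1⊕1⊕0⊕1⊕1⊕0⊕0⊕0⊕1⊕0⊕0⊕1 = 1
p2 (pos 2,3,6,7,10,11,14,15,18,19,22,23,26,27,30,31): XOR of data positions = 1⊕0⊕0⊕0⊕1⊕1⊕1⊕0⊕0⊕0⊕0⊕1⊕0⊕0⊕1 = 0
p4 (pos 4,5,6,7,12,13,14,15,20,21,22,23,28,29,30,31): XOR of data positions = 0⊕0⊕0⊕1⊕0⊕1⊕1⊕1⊕0⊕0⊕0⊕0⊕0⊕0⊕1 = 1
p8 (pos 8,9,10,11,12,13,14,15,24,25,26,27,28,29,30,31): XOR of data positions = 1⊕0⊕1⊕1⊕0⊕1⊕1⊕0⊕1⊕1⊕0⊕0⊕0⊕0⊕1 = 0
p16 (pos 16,17,18,19,20,21,22,23,24,25,26,27,28,29,30,31): XOR of data positions = 1⊕0⊕0⊕1⊕0⊕0⊕0⊕0⊕1⊕1⊕0⊕0⊕0⊕0⊕1 = 1
Codeword: 1011000010110111100100001100001

1011000010110111100100001100001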